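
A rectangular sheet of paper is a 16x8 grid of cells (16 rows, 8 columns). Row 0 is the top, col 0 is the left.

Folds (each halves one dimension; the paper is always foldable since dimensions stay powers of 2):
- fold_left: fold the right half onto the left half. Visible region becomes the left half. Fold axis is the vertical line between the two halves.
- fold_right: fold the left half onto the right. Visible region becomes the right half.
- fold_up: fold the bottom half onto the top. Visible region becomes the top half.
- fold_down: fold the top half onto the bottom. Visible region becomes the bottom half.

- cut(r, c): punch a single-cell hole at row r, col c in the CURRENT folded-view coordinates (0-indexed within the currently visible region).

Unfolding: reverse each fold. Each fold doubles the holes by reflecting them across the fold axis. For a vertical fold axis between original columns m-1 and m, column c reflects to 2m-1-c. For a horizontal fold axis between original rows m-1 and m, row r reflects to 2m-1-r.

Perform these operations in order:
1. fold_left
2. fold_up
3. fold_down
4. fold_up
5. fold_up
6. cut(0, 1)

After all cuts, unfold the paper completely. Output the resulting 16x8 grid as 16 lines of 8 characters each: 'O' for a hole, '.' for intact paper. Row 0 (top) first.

Answer: .O....O.
.O....O.
.O....O.
.O....O.
.O....O.
.O....O.
.O....O.
.O....O.
.O....O.
.O....O.
.O....O.
.O....O.
.O....O.
.O....O.
.O....O.
.O....O.

Derivation:
Op 1 fold_left: fold axis v@4; visible region now rows[0,16) x cols[0,4) = 16x4
Op 2 fold_up: fold axis h@8; visible region now rows[0,8) x cols[0,4) = 8x4
Op 3 fold_down: fold axis h@4; visible region now rows[4,8) x cols[0,4) = 4x4
Op 4 fold_up: fold axis h@6; visible region now rows[4,6) x cols[0,4) = 2x4
Op 5 fold_up: fold axis h@5; visible region now rows[4,5) x cols[0,4) = 1x4
Op 6 cut(0, 1): punch at orig (4,1); cuts so far [(4, 1)]; region rows[4,5) x cols[0,4) = 1x4
Unfold 1 (reflect across h@5): 2 holes -> [(4, 1), (5, 1)]
Unfold 2 (reflect across h@6): 4 holes -> [(4, 1), (5, 1), (6, 1), (7, 1)]
Unfold 3 (reflect across h@4): 8 holes -> [(0, 1), (1, 1), (2, 1), (3, 1), (4, 1), (5, 1), (6, 1), (7, 1)]
Unfold 4 (reflect across h@8): 16 holes -> [(0, 1), (1, 1), (2, 1), (3, 1), (4, 1), (5, 1), (6, 1), (7, 1), (8, 1), (9, 1), (10, 1), (11, 1), (12, 1), (13, 1), (14, 1), (15, 1)]
Unfold 5 (reflect across v@4): 32 holes -> [(0, 1), (0, 6), (1, 1), (1, 6), (2, 1), (2, 6), (3, 1), (3, 6), (4, 1), (4, 6), (5, 1), (5, 6), (6, 1), (6, 6), (7, 1), (7, 6), (8, 1), (8, 6), (9, 1), (9, 6), (10, 1), (10, 6), (11, 1), (11, 6), (12, 1), (12, 6), (13, 1), (13, 6), (14, 1), (14, 6), (15, 1), (15, 6)]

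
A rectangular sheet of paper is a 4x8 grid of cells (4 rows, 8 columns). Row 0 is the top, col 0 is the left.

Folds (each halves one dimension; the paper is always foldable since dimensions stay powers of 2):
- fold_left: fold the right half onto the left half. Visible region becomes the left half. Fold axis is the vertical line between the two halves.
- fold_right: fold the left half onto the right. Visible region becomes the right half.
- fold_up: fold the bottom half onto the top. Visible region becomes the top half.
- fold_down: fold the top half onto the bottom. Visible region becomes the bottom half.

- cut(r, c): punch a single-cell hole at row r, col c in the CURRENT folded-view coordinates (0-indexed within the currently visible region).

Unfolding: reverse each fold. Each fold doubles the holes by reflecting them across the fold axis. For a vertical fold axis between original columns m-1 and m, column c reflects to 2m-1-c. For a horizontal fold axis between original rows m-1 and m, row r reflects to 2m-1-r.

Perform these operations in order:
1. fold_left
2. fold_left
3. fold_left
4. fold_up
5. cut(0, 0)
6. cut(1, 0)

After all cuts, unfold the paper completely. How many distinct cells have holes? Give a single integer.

Op 1 fold_left: fold axis v@4; visible region now rows[0,4) x cols[0,4) = 4x4
Op 2 fold_left: fold axis v@2; visible region now rows[0,4) x cols[0,2) = 4x2
Op 3 fold_left: fold axis v@1; visible region now rows[0,4) x cols[0,1) = 4x1
Op 4 fold_up: fold axis h@2; visible region now rows[0,2) x cols[0,1) = 2x1
Op 5 cut(0, 0): punch at orig (0,0); cuts so far [(0, 0)]; region rows[0,2) x cols[0,1) = 2x1
Op 6 cut(1, 0): punch at orig (1,0); cuts so far [(0, 0), (1, 0)]; region rows[0,2) x cols[0,1) = 2x1
Unfold 1 (reflect across h@2): 4 holes -> [(0, 0), (1, 0), (2, 0), (3, 0)]
Unfold 2 (reflect across v@1): 8 holes -> [(0, 0), (0, 1), (1, 0), (1, 1), (2, 0), (2, 1), (3, 0), (3, 1)]
Unfold 3 (reflect across v@2): 16 holes -> [(0, 0), (0, 1), (0, 2), (0, 3), (1, 0), (1, 1), (1, 2), (1, 3), (2, 0), (2, 1), (2, 2), (2, 3), (3, 0), (3, 1), (3, 2), (3, 3)]
Unfold 4 (reflect across v@4): 32 holes -> [(0, 0), (0, 1), (0, 2), (0, 3), (0, 4), (0, 5), (0, 6), (0, 7), (1, 0), (1, 1), (1, 2), (1, 3), (1, 4), (1, 5), (1, 6), (1, 7), (2, 0), (2, 1), (2, 2), (2, 3), (2, 4), (2, 5), (2, 6), (2, 7), (3, 0), (3, 1), (3, 2), (3, 3), (3, 4), (3, 5), (3, 6), (3, 7)]

Answer: 32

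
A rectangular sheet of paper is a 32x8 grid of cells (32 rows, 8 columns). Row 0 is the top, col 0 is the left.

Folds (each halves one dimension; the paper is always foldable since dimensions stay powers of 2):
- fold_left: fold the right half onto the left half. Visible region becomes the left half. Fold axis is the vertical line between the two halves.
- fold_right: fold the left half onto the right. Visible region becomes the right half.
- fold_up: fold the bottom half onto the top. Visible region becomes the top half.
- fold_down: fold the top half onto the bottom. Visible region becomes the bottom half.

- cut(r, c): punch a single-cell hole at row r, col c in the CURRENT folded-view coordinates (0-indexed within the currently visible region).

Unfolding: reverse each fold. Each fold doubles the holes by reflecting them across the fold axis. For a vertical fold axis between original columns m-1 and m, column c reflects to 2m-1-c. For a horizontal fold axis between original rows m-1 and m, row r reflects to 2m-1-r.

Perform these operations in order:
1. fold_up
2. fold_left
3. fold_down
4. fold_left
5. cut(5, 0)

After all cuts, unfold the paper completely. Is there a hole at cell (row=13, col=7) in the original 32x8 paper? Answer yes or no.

Op 1 fold_up: fold axis h@16; visible region now rows[0,16) x cols[0,8) = 16x8
Op 2 fold_left: fold axis v@4; visible region now rows[0,16) x cols[0,4) = 16x4
Op 3 fold_down: fold axis h@8; visible region now rows[8,16) x cols[0,4) = 8x4
Op 4 fold_left: fold axis v@2; visible region now rows[8,16) x cols[0,2) = 8x2
Op 5 cut(5, 0): punch at orig (13,0); cuts so far [(13, 0)]; region rows[8,16) x cols[0,2) = 8x2
Unfold 1 (reflect across v@2): 2 holes -> [(13, 0), (13, 3)]
Unfold 2 (reflect across h@8): 4 holes -> [(2, 0), (2, 3), (13, 0), (13, 3)]
Unfold 3 (reflect across v@4): 8 holes -> [(2, 0), (2, 3), (2, 4), (2, 7), (13, 0), (13, 3), (13, 4), (13, 7)]
Unfold 4 (reflect across h@16): 16 holes -> [(2, 0), (2, 3), (2, 4), (2, 7), (13, 0), (13, 3), (13, 4), (13, 7), (18, 0), (18, 3), (18, 4), (18, 7), (29, 0), (29, 3), (29, 4), (29, 7)]
Holes: [(2, 0), (2, 3), (2, 4), (2, 7), (13, 0), (13, 3), (13, 4), (13, 7), (18, 0), (18, 3), (18, 4), (18, 7), (29, 0), (29, 3), (29, 4), (29, 7)]

Answer: yes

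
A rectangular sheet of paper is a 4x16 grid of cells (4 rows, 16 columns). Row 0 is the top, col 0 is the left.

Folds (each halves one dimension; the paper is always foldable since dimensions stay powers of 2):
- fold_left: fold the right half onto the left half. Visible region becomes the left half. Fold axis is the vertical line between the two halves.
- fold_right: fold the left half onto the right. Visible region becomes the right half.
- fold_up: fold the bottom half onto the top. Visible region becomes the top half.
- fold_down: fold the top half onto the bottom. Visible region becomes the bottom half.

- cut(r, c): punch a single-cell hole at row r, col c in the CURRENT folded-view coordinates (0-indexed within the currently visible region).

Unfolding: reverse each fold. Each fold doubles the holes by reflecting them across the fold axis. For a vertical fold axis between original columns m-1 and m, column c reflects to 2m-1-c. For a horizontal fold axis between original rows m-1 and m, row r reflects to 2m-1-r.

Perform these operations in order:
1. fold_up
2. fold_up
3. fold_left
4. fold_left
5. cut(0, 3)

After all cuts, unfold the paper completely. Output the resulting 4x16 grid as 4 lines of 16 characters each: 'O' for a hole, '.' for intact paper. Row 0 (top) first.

Answer: ...OO......OO...
...OO......OO...
...OO......OO...
...OO......OO...

Derivation:
Op 1 fold_up: fold axis h@2; visible region now rows[0,2) x cols[0,16) = 2x16
Op 2 fold_up: fold axis h@1; visible region now rows[0,1) x cols[0,16) = 1x16
Op 3 fold_left: fold axis v@8; visible region now rows[0,1) x cols[0,8) = 1x8
Op 4 fold_left: fold axis v@4; visible region now rows[0,1) x cols[0,4) = 1x4
Op 5 cut(0, 3): punch at orig (0,3); cuts so far [(0, 3)]; region rows[0,1) x cols[0,4) = 1x4
Unfold 1 (reflect across v@4): 2 holes -> [(0, 3), (0, 4)]
Unfold 2 (reflect across v@8): 4 holes -> [(0, 3), (0, 4), (0, 11), (0, 12)]
Unfold 3 (reflect across h@1): 8 holes -> [(0, 3), (0, 4), (0, 11), (0, 12), (1, 3), (1, 4), (1, 11), (1, 12)]
Unfold 4 (reflect across h@2): 16 holes -> [(0, 3), (0, 4), (0, 11), (0, 12), (1, 3), (1, 4), (1, 11), (1, 12), (2, 3), (2, 4), (2, 11), (2, 12), (3, 3), (3, 4), (3, 11), (3, 12)]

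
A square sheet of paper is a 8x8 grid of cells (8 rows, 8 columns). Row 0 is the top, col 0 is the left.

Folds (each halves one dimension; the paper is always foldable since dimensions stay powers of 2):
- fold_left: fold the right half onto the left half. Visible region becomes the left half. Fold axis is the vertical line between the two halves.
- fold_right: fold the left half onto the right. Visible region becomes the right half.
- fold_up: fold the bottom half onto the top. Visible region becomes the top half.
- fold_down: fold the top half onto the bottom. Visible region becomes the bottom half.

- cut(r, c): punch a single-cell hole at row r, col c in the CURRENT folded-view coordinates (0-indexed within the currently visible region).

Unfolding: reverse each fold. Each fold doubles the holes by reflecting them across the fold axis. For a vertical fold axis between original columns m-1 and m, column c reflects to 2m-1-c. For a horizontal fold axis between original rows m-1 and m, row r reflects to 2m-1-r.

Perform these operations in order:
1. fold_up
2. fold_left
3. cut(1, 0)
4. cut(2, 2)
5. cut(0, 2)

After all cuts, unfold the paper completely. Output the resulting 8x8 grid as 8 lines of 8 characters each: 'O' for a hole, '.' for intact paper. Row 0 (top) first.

Op 1 fold_up: fold axis h@4; visible region now rows[0,4) x cols[0,8) = 4x8
Op 2 fold_left: fold axis v@4; visible region now rows[0,4) x cols[0,4) = 4x4
Op 3 cut(1, 0): punch at orig (1,0); cuts so far [(1, 0)]; region rows[0,4) x cols[0,4) = 4x4
Op 4 cut(2, 2): punch at orig (2,2); cuts so far [(1, 0), (2, 2)]; region rows[0,4) x cols[0,4) = 4x4
Op 5 cut(0, 2): punch at orig (0,2); cuts so far [(0, 2), (1, 0), (2, 2)]; region rows[0,4) x cols[0,4) = 4x4
Unfold 1 (reflect across v@4): 6 holes -> [(0, 2), (0, 5), (1, 0), (1, 7), (2, 2), (2, 5)]
Unfold 2 (reflect across h@4): 12 holes -> [(0, 2), (0, 5), (1, 0), (1, 7), (2, 2), (2, 5), (5, 2), (5, 5), (6, 0), (6, 7), (7, 2), (7, 5)]

Answer: ..O..O..
O......O
..O..O..
........
........
..O..O..
O......O
..O..O..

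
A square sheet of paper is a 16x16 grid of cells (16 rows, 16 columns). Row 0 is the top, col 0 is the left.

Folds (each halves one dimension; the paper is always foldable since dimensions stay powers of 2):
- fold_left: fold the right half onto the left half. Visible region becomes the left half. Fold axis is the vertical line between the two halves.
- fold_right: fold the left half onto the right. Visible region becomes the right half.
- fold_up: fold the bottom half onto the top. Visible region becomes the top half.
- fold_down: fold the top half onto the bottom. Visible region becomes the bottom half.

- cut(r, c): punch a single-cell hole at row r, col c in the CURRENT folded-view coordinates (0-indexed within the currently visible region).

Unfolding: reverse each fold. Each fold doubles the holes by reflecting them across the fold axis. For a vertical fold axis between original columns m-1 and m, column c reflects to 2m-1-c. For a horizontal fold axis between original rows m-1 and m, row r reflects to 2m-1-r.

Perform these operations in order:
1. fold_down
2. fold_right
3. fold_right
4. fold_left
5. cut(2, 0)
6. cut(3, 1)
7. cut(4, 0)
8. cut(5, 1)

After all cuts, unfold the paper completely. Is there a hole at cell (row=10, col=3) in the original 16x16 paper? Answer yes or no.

Answer: yes

Derivation:
Op 1 fold_down: fold axis h@8; visible region now rows[8,16) x cols[0,16) = 8x16
Op 2 fold_right: fold axis v@8; visible region now rows[8,16) x cols[8,16) = 8x8
Op 3 fold_right: fold axis v@12; visible region now rows[8,16) x cols[12,16) = 8x4
Op 4 fold_left: fold axis v@14; visible region now rows[8,16) x cols[12,14) = 8x2
Op 5 cut(2, 0): punch at orig (10,12); cuts so far [(10, 12)]; region rows[8,16) x cols[12,14) = 8x2
Op 6 cut(3, 1): punch at orig (11,13); cuts so far [(10, 12), (11, 13)]; region rows[8,16) x cols[12,14) = 8x2
Op 7 cut(4, 0): punch at orig (12,12); cuts so far [(10, 12), (11, 13), (12, 12)]; region rows[8,16) x cols[12,14) = 8x2
Op 8 cut(5, 1): punch at orig (13,13); cuts so far [(10, 12), (11, 13), (12, 12), (13, 13)]; region rows[8,16) x cols[12,14) = 8x2
Unfold 1 (reflect across v@14): 8 holes -> [(10, 12), (10, 15), (11, 13), (11, 14), (12, 12), (12, 15), (13, 13), (13, 14)]
Unfold 2 (reflect across v@12): 16 holes -> [(10, 8), (10, 11), (10, 12), (10, 15), (11, 9), (11, 10), (11, 13), (11, 14), (12, 8), (12, 11), (12, 12), (12, 15), (13, 9), (13, 10), (13, 13), (13, 14)]
Unfold 3 (reflect across v@8): 32 holes -> [(10, 0), (10, 3), (10, 4), (10, 7), (10, 8), (10, 11), (10, 12), (10, 15), (11, 1), (11, 2), (11, 5), (11, 6), (11, 9), (11, 10), (11, 13), (11, 14), (12, 0), (12, 3), (12, 4), (12, 7), (12, 8), (12, 11), (12, 12), (12, 15), (13, 1), (13, 2), (13, 5), (13, 6), (13, 9), (13, 10), (13, 13), (13, 14)]
Unfold 4 (reflect across h@8): 64 holes -> [(2, 1), (2, 2), (2, 5), (2, 6), (2, 9), (2, 10), (2, 13), (2, 14), (3, 0), (3, 3), (3, 4), (3, 7), (3, 8), (3, 11), (3, 12), (3, 15), (4, 1), (4, 2), (4, 5), (4, 6), (4, 9), (4, 10), (4, 13), (4, 14), (5, 0), (5, 3), (5, 4), (5, 7), (5, 8), (5, 11), (5, 12), (5, 15), (10, 0), (10, 3), (10, 4), (10, 7), (10, 8), (10, 11), (10, 12), (10, 15), (11, 1), (11, 2), (11, 5), (11, 6), (11, 9), (11, 10), (11, 13), (11, 14), (12, 0), (12, 3), (12, 4), (12, 7), (12, 8), (12, 11), (12, 12), (12, 15), (13, 1), (13, 2), (13, 5), (13, 6), (13, 9), (13, 10), (13, 13), (13, 14)]
Holes: [(2, 1), (2, 2), (2, 5), (2, 6), (2, 9), (2, 10), (2, 13), (2, 14), (3, 0), (3, 3), (3, 4), (3, 7), (3, 8), (3, 11), (3, 12), (3, 15), (4, 1), (4, 2), (4, 5), (4, 6), (4, 9), (4, 10), (4, 13), (4, 14), (5, 0), (5, 3), (5, 4), (5, 7), (5, 8), (5, 11), (5, 12), (5, 15), (10, 0), (10, 3), (10, 4), (10, 7), (10, 8), (10, 11), (10, 12), (10, 15), (11, 1), (11, 2), (11, 5), (11, 6), (11, 9), (11, 10), (11, 13), (11, 14), (12, 0), (12, 3), (12, 4), (12, 7), (12, 8), (12, 11), (12, 12), (12, 15), (13, 1), (13, 2), (13, 5), (13, 6), (13, 9), (13, 10), (13, 13), (13, 14)]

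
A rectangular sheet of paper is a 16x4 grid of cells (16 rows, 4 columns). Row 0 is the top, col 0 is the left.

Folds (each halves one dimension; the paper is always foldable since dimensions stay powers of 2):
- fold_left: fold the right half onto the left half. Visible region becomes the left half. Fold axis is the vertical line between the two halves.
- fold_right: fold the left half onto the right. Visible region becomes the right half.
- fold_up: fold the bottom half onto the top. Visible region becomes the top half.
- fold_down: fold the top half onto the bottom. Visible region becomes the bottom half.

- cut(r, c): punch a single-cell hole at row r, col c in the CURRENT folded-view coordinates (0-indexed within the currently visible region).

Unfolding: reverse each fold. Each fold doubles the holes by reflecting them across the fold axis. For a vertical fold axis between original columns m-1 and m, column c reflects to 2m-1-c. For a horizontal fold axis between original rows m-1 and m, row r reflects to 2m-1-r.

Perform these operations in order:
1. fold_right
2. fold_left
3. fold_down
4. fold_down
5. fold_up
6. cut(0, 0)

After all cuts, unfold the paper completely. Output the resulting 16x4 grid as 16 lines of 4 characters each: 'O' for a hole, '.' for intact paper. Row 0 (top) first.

Op 1 fold_right: fold axis v@2; visible region now rows[0,16) x cols[2,4) = 16x2
Op 2 fold_left: fold axis v@3; visible region now rows[0,16) x cols[2,3) = 16x1
Op 3 fold_down: fold axis h@8; visible region now rows[8,16) x cols[2,3) = 8x1
Op 4 fold_down: fold axis h@12; visible region now rows[12,16) x cols[2,3) = 4x1
Op 5 fold_up: fold axis h@14; visible region now rows[12,14) x cols[2,3) = 2x1
Op 6 cut(0, 0): punch at orig (12,2); cuts so far [(12, 2)]; region rows[12,14) x cols[2,3) = 2x1
Unfold 1 (reflect across h@14): 2 holes -> [(12, 2), (15, 2)]
Unfold 2 (reflect across h@12): 4 holes -> [(8, 2), (11, 2), (12, 2), (15, 2)]
Unfold 3 (reflect across h@8): 8 holes -> [(0, 2), (3, 2), (4, 2), (7, 2), (8, 2), (11, 2), (12, 2), (15, 2)]
Unfold 4 (reflect across v@3): 16 holes -> [(0, 2), (0, 3), (3, 2), (3, 3), (4, 2), (4, 3), (7, 2), (7, 3), (8, 2), (8, 3), (11, 2), (11, 3), (12, 2), (12, 3), (15, 2), (15, 3)]
Unfold 5 (reflect across v@2): 32 holes -> [(0, 0), (0, 1), (0, 2), (0, 3), (3, 0), (3, 1), (3, 2), (3, 3), (4, 0), (4, 1), (4, 2), (4, 3), (7, 0), (7, 1), (7, 2), (7, 3), (8, 0), (8, 1), (8, 2), (8, 3), (11, 0), (11, 1), (11, 2), (11, 3), (12, 0), (12, 1), (12, 2), (12, 3), (15, 0), (15, 1), (15, 2), (15, 3)]

Answer: OOOO
....
....
OOOO
OOOO
....
....
OOOO
OOOO
....
....
OOOO
OOOO
....
....
OOOO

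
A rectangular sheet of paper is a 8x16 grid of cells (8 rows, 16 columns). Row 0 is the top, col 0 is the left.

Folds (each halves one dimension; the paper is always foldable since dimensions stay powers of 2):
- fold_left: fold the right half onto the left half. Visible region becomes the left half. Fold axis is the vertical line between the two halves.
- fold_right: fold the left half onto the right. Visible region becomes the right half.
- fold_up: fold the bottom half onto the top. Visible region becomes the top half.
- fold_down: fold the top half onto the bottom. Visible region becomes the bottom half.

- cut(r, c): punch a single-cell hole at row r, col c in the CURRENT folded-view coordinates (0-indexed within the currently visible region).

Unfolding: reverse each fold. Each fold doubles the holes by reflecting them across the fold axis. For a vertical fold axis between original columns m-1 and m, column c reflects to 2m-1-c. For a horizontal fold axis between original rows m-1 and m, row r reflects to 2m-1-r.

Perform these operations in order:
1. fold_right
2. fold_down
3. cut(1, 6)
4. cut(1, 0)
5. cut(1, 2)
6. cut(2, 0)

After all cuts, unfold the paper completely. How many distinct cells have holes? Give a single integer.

Answer: 16

Derivation:
Op 1 fold_right: fold axis v@8; visible region now rows[0,8) x cols[8,16) = 8x8
Op 2 fold_down: fold axis h@4; visible region now rows[4,8) x cols[8,16) = 4x8
Op 3 cut(1, 6): punch at orig (5,14); cuts so far [(5, 14)]; region rows[4,8) x cols[8,16) = 4x8
Op 4 cut(1, 0): punch at orig (5,8); cuts so far [(5, 8), (5, 14)]; region rows[4,8) x cols[8,16) = 4x8
Op 5 cut(1, 2): punch at orig (5,10); cuts so far [(5, 8), (5, 10), (5, 14)]; region rows[4,8) x cols[8,16) = 4x8
Op 6 cut(2, 0): punch at orig (6,8); cuts so far [(5, 8), (5, 10), (5, 14), (6, 8)]; region rows[4,8) x cols[8,16) = 4x8
Unfold 1 (reflect across h@4): 8 holes -> [(1, 8), (2, 8), (2, 10), (2, 14), (5, 8), (5, 10), (5, 14), (6, 8)]
Unfold 2 (reflect across v@8): 16 holes -> [(1, 7), (1, 8), (2, 1), (2, 5), (2, 7), (2, 8), (2, 10), (2, 14), (5, 1), (5, 5), (5, 7), (5, 8), (5, 10), (5, 14), (6, 7), (6, 8)]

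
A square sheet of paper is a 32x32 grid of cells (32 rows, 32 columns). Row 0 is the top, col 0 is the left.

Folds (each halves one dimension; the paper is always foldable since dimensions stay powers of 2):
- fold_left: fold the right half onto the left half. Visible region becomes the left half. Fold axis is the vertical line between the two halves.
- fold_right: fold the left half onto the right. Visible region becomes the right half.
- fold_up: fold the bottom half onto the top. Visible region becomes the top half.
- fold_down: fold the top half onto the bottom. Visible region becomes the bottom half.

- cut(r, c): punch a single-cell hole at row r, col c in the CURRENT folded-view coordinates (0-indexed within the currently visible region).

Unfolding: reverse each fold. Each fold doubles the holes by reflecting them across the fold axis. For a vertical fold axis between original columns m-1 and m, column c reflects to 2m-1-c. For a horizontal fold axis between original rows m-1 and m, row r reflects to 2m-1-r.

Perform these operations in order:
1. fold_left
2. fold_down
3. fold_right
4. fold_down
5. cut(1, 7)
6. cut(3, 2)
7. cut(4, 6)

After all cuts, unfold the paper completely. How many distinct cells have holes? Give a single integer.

Answer: 48

Derivation:
Op 1 fold_left: fold axis v@16; visible region now rows[0,32) x cols[0,16) = 32x16
Op 2 fold_down: fold axis h@16; visible region now rows[16,32) x cols[0,16) = 16x16
Op 3 fold_right: fold axis v@8; visible region now rows[16,32) x cols[8,16) = 16x8
Op 4 fold_down: fold axis h@24; visible region now rows[24,32) x cols[8,16) = 8x8
Op 5 cut(1, 7): punch at orig (25,15); cuts so far [(25, 15)]; region rows[24,32) x cols[8,16) = 8x8
Op 6 cut(3, 2): punch at orig (27,10); cuts so far [(25, 15), (27, 10)]; region rows[24,32) x cols[8,16) = 8x8
Op 7 cut(4, 6): punch at orig (28,14); cuts so far [(25, 15), (27, 10), (28, 14)]; region rows[24,32) x cols[8,16) = 8x8
Unfold 1 (reflect across h@24): 6 holes -> [(19, 14), (20, 10), (22, 15), (25, 15), (27, 10), (28, 14)]
Unfold 2 (reflect across v@8): 12 holes -> [(19, 1), (19, 14), (20, 5), (20, 10), (22, 0), (22, 15), (25, 0), (25, 15), (27, 5), (27, 10), (28, 1), (28, 14)]
Unfold 3 (reflect across h@16): 24 holes -> [(3, 1), (3, 14), (4, 5), (4, 10), (6, 0), (6, 15), (9, 0), (9, 15), (11, 5), (11, 10), (12, 1), (12, 14), (19, 1), (19, 14), (20, 5), (20, 10), (22, 0), (22, 15), (25, 0), (25, 15), (27, 5), (27, 10), (28, 1), (28, 14)]
Unfold 4 (reflect across v@16): 48 holes -> [(3, 1), (3, 14), (3, 17), (3, 30), (4, 5), (4, 10), (4, 21), (4, 26), (6, 0), (6, 15), (6, 16), (6, 31), (9, 0), (9, 15), (9, 16), (9, 31), (11, 5), (11, 10), (11, 21), (11, 26), (12, 1), (12, 14), (12, 17), (12, 30), (19, 1), (19, 14), (19, 17), (19, 30), (20, 5), (20, 10), (20, 21), (20, 26), (22, 0), (22, 15), (22, 16), (22, 31), (25, 0), (25, 15), (25, 16), (25, 31), (27, 5), (27, 10), (27, 21), (27, 26), (28, 1), (28, 14), (28, 17), (28, 30)]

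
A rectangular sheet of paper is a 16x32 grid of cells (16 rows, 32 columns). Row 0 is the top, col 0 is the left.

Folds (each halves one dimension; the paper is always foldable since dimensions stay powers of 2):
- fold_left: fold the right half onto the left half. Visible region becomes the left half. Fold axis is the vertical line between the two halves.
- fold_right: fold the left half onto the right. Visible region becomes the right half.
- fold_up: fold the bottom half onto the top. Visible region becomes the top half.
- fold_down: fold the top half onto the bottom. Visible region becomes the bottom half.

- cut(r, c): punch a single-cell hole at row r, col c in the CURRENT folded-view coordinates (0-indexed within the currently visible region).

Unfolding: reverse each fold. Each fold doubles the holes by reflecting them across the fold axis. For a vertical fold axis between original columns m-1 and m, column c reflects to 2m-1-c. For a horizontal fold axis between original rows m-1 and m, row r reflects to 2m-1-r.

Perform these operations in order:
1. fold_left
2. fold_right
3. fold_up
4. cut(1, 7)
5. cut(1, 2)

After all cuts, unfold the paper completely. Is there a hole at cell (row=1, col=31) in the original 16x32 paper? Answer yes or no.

Op 1 fold_left: fold axis v@16; visible region now rows[0,16) x cols[0,16) = 16x16
Op 2 fold_right: fold axis v@8; visible region now rows[0,16) x cols[8,16) = 16x8
Op 3 fold_up: fold axis h@8; visible region now rows[0,8) x cols[8,16) = 8x8
Op 4 cut(1, 7): punch at orig (1,15); cuts so far [(1, 15)]; region rows[0,8) x cols[8,16) = 8x8
Op 5 cut(1, 2): punch at orig (1,10); cuts so far [(1, 10), (1, 15)]; region rows[0,8) x cols[8,16) = 8x8
Unfold 1 (reflect across h@8): 4 holes -> [(1, 10), (1, 15), (14, 10), (14, 15)]
Unfold 2 (reflect across v@8): 8 holes -> [(1, 0), (1, 5), (1, 10), (1, 15), (14, 0), (14, 5), (14, 10), (14, 15)]
Unfold 3 (reflect across v@16): 16 holes -> [(1, 0), (1, 5), (1, 10), (1, 15), (1, 16), (1, 21), (1, 26), (1, 31), (14, 0), (14, 5), (14, 10), (14, 15), (14, 16), (14, 21), (14, 26), (14, 31)]
Holes: [(1, 0), (1, 5), (1, 10), (1, 15), (1, 16), (1, 21), (1, 26), (1, 31), (14, 0), (14, 5), (14, 10), (14, 15), (14, 16), (14, 21), (14, 26), (14, 31)]

Answer: yes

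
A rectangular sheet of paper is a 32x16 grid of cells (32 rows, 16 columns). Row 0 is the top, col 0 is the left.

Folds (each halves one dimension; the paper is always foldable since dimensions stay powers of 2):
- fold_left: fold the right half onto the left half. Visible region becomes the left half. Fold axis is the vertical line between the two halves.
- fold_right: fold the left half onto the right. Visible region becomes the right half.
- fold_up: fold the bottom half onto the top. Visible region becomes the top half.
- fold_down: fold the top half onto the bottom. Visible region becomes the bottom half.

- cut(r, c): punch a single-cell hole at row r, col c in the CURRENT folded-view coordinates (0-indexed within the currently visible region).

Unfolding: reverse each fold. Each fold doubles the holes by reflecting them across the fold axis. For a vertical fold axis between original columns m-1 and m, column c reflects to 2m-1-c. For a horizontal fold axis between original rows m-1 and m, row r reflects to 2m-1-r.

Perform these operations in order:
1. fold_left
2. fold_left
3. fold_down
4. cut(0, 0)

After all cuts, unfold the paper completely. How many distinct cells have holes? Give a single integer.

Op 1 fold_left: fold axis v@8; visible region now rows[0,32) x cols[0,8) = 32x8
Op 2 fold_left: fold axis v@4; visible region now rows[0,32) x cols[0,4) = 32x4
Op 3 fold_down: fold axis h@16; visible region now rows[16,32) x cols[0,4) = 16x4
Op 4 cut(0, 0): punch at orig (16,0); cuts so far [(16, 0)]; region rows[16,32) x cols[0,4) = 16x4
Unfold 1 (reflect across h@16): 2 holes -> [(15, 0), (16, 0)]
Unfold 2 (reflect across v@4): 4 holes -> [(15, 0), (15, 7), (16, 0), (16, 7)]
Unfold 3 (reflect across v@8): 8 holes -> [(15, 0), (15, 7), (15, 8), (15, 15), (16, 0), (16, 7), (16, 8), (16, 15)]

Answer: 8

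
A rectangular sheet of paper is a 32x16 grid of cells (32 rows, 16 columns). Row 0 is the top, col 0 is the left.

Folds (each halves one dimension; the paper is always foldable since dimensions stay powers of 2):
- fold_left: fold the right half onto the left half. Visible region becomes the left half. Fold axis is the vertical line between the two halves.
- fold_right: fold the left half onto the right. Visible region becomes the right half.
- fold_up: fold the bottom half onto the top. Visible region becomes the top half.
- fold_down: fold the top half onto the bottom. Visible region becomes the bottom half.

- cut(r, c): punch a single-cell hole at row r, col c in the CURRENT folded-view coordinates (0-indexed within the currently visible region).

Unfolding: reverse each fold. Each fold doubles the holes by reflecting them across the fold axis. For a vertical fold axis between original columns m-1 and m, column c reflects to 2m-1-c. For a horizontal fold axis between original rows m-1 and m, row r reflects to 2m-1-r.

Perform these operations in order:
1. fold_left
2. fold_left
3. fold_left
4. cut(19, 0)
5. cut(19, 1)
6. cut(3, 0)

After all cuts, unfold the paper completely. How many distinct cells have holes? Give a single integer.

Op 1 fold_left: fold axis v@8; visible region now rows[0,32) x cols[0,8) = 32x8
Op 2 fold_left: fold axis v@4; visible region now rows[0,32) x cols[0,4) = 32x4
Op 3 fold_left: fold axis v@2; visible region now rows[0,32) x cols[0,2) = 32x2
Op 4 cut(19, 0): punch at orig (19,0); cuts so far [(19, 0)]; region rows[0,32) x cols[0,2) = 32x2
Op 5 cut(19, 1): punch at orig (19,1); cuts so far [(19, 0), (19, 1)]; region rows[0,32) x cols[0,2) = 32x2
Op 6 cut(3, 0): punch at orig (3,0); cuts so far [(3, 0), (19, 0), (19, 1)]; region rows[0,32) x cols[0,2) = 32x2
Unfold 1 (reflect across v@2): 6 holes -> [(3, 0), (3, 3), (19, 0), (19, 1), (19, 2), (19, 3)]
Unfold 2 (reflect across v@4): 12 holes -> [(3, 0), (3, 3), (3, 4), (3, 7), (19, 0), (19, 1), (19, 2), (19, 3), (19, 4), (19, 5), (19, 6), (19, 7)]
Unfold 3 (reflect across v@8): 24 holes -> [(3, 0), (3, 3), (3, 4), (3, 7), (3, 8), (3, 11), (3, 12), (3, 15), (19, 0), (19, 1), (19, 2), (19, 3), (19, 4), (19, 5), (19, 6), (19, 7), (19, 8), (19, 9), (19, 10), (19, 11), (19, 12), (19, 13), (19, 14), (19, 15)]

Answer: 24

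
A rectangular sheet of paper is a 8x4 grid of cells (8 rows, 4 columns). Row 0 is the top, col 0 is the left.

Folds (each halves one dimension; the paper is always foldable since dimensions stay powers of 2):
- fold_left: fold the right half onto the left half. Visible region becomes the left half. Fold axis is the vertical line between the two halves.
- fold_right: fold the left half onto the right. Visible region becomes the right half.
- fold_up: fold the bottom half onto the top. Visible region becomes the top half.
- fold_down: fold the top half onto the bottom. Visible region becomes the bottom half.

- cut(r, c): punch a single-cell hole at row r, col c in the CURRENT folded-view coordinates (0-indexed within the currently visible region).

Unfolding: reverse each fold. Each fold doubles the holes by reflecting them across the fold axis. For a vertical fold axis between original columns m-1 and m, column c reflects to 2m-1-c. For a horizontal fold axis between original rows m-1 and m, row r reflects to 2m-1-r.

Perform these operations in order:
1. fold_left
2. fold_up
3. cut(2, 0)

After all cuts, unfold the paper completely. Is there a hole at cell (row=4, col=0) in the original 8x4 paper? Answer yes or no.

Op 1 fold_left: fold axis v@2; visible region now rows[0,8) x cols[0,2) = 8x2
Op 2 fold_up: fold axis h@4; visible region now rows[0,4) x cols[0,2) = 4x2
Op 3 cut(2, 0): punch at orig (2,0); cuts so far [(2, 0)]; region rows[0,4) x cols[0,2) = 4x2
Unfold 1 (reflect across h@4): 2 holes -> [(2, 0), (5, 0)]
Unfold 2 (reflect across v@2): 4 holes -> [(2, 0), (2, 3), (5, 0), (5, 3)]
Holes: [(2, 0), (2, 3), (5, 0), (5, 3)]

Answer: no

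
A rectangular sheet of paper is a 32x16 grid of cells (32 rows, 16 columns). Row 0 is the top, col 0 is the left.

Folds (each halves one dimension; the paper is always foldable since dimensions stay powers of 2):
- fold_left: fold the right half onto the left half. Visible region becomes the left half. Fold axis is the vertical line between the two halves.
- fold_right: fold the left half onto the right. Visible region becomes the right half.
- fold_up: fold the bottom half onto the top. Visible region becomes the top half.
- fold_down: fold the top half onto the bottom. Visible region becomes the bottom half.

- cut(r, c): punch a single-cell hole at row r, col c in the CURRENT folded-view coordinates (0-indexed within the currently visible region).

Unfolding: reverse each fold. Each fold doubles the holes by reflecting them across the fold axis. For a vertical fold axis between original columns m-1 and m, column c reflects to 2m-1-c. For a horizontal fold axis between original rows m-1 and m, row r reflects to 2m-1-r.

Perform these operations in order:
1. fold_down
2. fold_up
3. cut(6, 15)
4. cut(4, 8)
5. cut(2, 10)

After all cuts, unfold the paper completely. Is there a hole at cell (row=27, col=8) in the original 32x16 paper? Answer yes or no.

Answer: yes

Derivation:
Op 1 fold_down: fold axis h@16; visible region now rows[16,32) x cols[0,16) = 16x16
Op 2 fold_up: fold axis h@24; visible region now rows[16,24) x cols[0,16) = 8x16
Op 3 cut(6, 15): punch at orig (22,15); cuts so far [(22, 15)]; region rows[16,24) x cols[0,16) = 8x16
Op 4 cut(4, 8): punch at orig (20,8); cuts so far [(20, 8), (22, 15)]; region rows[16,24) x cols[0,16) = 8x16
Op 5 cut(2, 10): punch at orig (18,10); cuts so far [(18, 10), (20, 8), (22, 15)]; region rows[16,24) x cols[0,16) = 8x16
Unfold 1 (reflect across h@24): 6 holes -> [(18, 10), (20, 8), (22, 15), (25, 15), (27, 8), (29, 10)]
Unfold 2 (reflect across h@16): 12 holes -> [(2, 10), (4, 8), (6, 15), (9, 15), (11, 8), (13, 10), (18, 10), (20, 8), (22, 15), (25, 15), (27, 8), (29, 10)]
Holes: [(2, 10), (4, 8), (6, 15), (9, 15), (11, 8), (13, 10), (18, 10), (20, 8), (22, 15), (25, 15), (27, 8), (29, 10)]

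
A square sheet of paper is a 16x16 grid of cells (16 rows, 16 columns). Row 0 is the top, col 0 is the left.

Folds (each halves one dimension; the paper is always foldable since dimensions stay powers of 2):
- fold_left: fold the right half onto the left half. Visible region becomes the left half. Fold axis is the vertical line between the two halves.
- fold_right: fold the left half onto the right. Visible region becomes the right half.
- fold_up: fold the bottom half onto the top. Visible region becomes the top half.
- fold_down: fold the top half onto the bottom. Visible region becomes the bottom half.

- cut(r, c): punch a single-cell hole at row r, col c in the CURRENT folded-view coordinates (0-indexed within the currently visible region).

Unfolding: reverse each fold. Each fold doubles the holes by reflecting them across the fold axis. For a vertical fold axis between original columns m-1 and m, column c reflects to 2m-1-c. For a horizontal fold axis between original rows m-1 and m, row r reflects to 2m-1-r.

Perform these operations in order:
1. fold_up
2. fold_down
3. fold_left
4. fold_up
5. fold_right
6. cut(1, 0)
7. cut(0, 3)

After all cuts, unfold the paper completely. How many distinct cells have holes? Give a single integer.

Op 1 fold_up: fold axis h@8; visible region now rows[0,8) x cols[0,16) = 8x16
Op 2 fold_down: fold axis h@4; visible region now rows[4,8) x cols[0,16) = 4x16
Op 3 fold_left: fold axis v@8; visible region now rows[4,8) x cols[0,8) = 4x8
Op 4 fold_up: fold axis h@6; visible region now rows[4,6) x cols[0,8) = 2x8
Op 5 fold_right: fold axis v@4; visible region now rows[4,6) x cols[4,8) = 2x4
Op 6 cut(1, 0): punch at orig (5,4); cuts so far [(5, 4)]; region rows[4,6) x cols[4,8) = 2x4
Op 7 cut(0, 3): punch at orig (4,7); cuts so far [(4, 7), (5, 4)]; region rows[4,6) x cols[4,8) = 2x4
Unfold 1 (reflect across v@4): 4 holes -> [(4, 0), (4, 7), (5, 3), (5, 4)]
Unfold 2 (reflect across h@6): 8 holes -> [(4, 0), (4, 7), (5, 3), (5, 4), (6, 3), (6, 4), (7, 0), (7, 7)]
Unfold 3 (reflect across v@8): 16 holes -> [(4, 0), (4, 7), (4, 8), (4, 15), (5, 3), (5, 4), (5, 11), (5, 12), (6, 3), (6, 4), (6, 11), (6, 12), (7, 0), (7, 7), (7, 8), (7, 15)]
Unfold 4 (reflect across h@4): 32 holes -> [(0, 0), (0, 7), (0, 8), (0, 15), (1, 3), (1, 4), (1, 11), (1, 12), (2, 3), (2, 4), (2, 11), (2, 12), (3, 0), (3, 7), (3, 8), (3, 15), (4, 0), (4, 7), (4, 8), (4, 15), (5, 3), (5, 4), (5, 11), (5, 12), (6, 3), (6, 4), (6, 11), (6, 12), (7, 0), (7, 7), (7, 8), (7, 15)]
Unfold 5 (reflect across h@8): 64 holes -> [(0, 0), (0, 7), (0, 8), (0, 15), (1, 3), (1, 4), (1, 11), (1, 12), (2, 3), (2, 4), (2, 11), (2, 12), (3, 0), (3, 7), (3, 8), (3, 15), (4, 0), (4, 7), (4, 8), (4, 15), (5, 3), (5, 4), (5, 11), (5, 12), (6, 3), (6, 4), (6, 11), (6, 12), (7, 0), (7, 7), (7, 8), (7, 15), (8, 0), (8, 7), (8, 8), (8, 15), (9, 3), (9, 4), (9, 11), (9, 12), (10, 3), (10, 4), (10, 11), (10, 12), (11, 0), (11, 7), (11, 8), (11, 15), (12, 0), (12, 7), (12, 8), (12, 15), (13, 3), (13, 4), (13, 11), (13, 12), (14, 3), (14, 4), (14, 11), (14, 12), (15, 0), (15, 7), (15, 8), (15, 15)]

Answer: 64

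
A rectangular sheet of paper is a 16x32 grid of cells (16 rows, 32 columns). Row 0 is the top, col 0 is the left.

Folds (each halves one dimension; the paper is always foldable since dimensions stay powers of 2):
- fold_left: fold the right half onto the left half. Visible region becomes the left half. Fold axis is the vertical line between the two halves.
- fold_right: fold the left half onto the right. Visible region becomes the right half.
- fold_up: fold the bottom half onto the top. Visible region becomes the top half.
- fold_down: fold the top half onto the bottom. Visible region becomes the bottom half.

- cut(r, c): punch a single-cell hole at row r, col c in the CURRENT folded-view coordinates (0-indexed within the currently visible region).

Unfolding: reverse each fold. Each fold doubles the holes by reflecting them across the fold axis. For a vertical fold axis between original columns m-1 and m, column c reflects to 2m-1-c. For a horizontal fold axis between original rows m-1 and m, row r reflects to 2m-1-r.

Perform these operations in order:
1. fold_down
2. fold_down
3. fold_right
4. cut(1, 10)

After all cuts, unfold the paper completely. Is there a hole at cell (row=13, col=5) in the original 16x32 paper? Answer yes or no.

Op 1 fold_down: fold axis h@8; visible region now rows[8,16) x cols[0,32) = 8x32
Op 2 fold_down: fold axis h@12; visible region now rows[12,16) x cols[0,32) = 4x32
Op 3 fold_right: fold axis v@16; visible region now rows[12,16) x cols[16,32) = 4x16
Op 4 cut(1, 10): punch at orig (13,26); cuts so far [(13, 26)]; region rows[12,16) x cols[16,32) = 4x16
Unfold 1 (reflect across v@16): 2 holes -> [(13, 5), (13, 26)]
Unfold 2 (reflect across h@12): 4 holes -> [(10, 5), (10, 26), (13, 5), (13, 26)]
Unfold 3 (reflect across h@8): 8 holes -> [(2, 5), (2, 26), (5, 5), (5, 26), (10, 5), (10, 26), (13, 5), (13, 26)]
Holes: [(2, 5), (2, 26), (5, 5), (5, 26), (10, 5), (10, 26), (13, 5), (13, 26)]

Answer: yes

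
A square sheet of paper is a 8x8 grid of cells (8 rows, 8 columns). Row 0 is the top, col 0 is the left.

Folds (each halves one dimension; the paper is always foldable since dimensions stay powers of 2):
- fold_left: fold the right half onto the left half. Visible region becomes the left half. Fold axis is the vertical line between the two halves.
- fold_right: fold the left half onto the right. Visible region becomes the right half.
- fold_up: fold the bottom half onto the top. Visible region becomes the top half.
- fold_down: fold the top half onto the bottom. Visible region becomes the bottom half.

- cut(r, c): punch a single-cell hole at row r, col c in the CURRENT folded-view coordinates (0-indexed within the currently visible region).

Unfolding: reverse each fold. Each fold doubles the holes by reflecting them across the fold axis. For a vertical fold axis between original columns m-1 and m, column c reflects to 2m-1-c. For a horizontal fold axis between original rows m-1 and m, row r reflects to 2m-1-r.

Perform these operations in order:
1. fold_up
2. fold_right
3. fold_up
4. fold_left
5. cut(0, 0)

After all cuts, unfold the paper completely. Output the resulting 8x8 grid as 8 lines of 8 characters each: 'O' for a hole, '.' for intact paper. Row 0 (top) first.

Op 1 fold_up: fold axis h@4; visible region now rows[0,4) x cols[0,8) = 4x8
Op 2 fold_right: fold axis v@4; visible region now rows[0,4) x cols[4,8) = 4x4
Op 3 fold_up: fold axis h@2; visible region now rows[0,2) x cols[4,8) = 2x4
Op 4 fold_left: fold axis v@6; visible region now rows[0,2) x cols[4,6) = 2x2
Op 5 cut(0, 0): punch at orig (0,4); cuts so far [(0, 4)]; region rows[0,2) x cols[4,6) = 2x2
Unfold 1 (reflect across v@6): 2 holes -> [(0, 4), (0, 7)]
Unfold 2 (reflect across h@2): 4 holes -> [(0, 4), (0, 7), (3, 4), (3, 7)]
Unfold 3 (reflect across v@4): 8 holes -> [(0, 0), (0, 3), (0, 4), (0, 7), (3, 0), (3, 3), (3, 4), (3, 7)]
Unfold 4 (reflect across h@4): 16 holes -> [(0, 0), (0, 3), (0, 4), (0, 7), (3, 0), (3, 3), (3, 4), (3, 7), (4, 0), (4, 3), (4, 4), (4, 7), (7, 0), (7, 3), (7, 4), (7, 7)]

Answer: O..OO..O
........
........
O..OO..O
O..OO..O
........
........
O..OO..O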